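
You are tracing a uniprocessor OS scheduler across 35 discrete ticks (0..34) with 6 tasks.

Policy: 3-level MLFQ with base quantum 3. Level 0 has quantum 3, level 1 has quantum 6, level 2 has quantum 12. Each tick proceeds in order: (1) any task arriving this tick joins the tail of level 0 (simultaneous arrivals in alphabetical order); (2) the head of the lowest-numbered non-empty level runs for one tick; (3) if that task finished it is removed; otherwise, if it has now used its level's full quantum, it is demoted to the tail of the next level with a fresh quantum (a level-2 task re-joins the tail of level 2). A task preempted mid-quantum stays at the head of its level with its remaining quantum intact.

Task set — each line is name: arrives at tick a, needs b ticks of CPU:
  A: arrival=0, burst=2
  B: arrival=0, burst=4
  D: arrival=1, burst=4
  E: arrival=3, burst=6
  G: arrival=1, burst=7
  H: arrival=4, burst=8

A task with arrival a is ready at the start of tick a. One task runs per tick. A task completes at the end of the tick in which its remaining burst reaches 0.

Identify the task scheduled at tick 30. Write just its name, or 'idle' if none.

t=0: L0/L1/L2 = AB/-/- → run A
t=1: L0/L1/L2 = ABDG/-/- → run A
t=2: L0/L1/L2 = BDG/-/- → run B
t=3: L0/L1/L2 = BDGE/-/- → run B
t=4: L0/L1/L2 = BDGEH/-/- → run B
t=5: L0/L1/L2 = DGEH/B/- → run D
t=6: L0/L1/L2 = DGEH/B/- → run D
t=7: L0/L1/L2 = DGEH/B/- → run D
t=8: L0/L1/L2 = GEH/BD/- → run G
t=9: L0/L1/L2 = GEH/BD/- → run G
t=10: L0/L1/L2 = GEH/BD/- → run G
t=11: L0/L1/L2 = EH/BDG/- → run E
t=12: L0/L1/L2 = EH/BDG/- → run E
t=13: L0/L1/L2 = EH/BDG/- → run E
t=14: L0/L1/L2 = H/BDGE/- → run H
t=15: L0/L1/L2 = H/BDGE/- → run H
t=16: L0/L1/L2 = H/BDGE/- → run H
t=17: L0/L1/L2 = -/BDGEH/- → run B
t=18: L0/L1/L2 = -/DGEH/- → run D
t=19: L0/L1/L2 = -/GEH/- → run G
t=20: L0/L1/L2 = -/GEH/- → run G
t=21: L0/L1/L2 = -/GEH/- → run G
t=22: L0/L1/L2 = -/GEH/- → run G
t=23: L0/L1/L2 = -/EH/- → run E
t=24: L0/L1/L2 = -/EH/- → run E
t=25: L0/L1/L2 = -/EH/- → run E
t=26: L0/L1/L2 = -/H/- → run H
t=27: L0/L1/L2 = -/H/- → run H
t=28: L0/L1/L2 = -/H/- → run H
t=29: L0/L1/L2 = -/H/- → run H
t=30: L0/L1/L2 = -/H/- → run H
t=31: (idle)
t=32: (idle)
t=33: (idle)
t=34: (idle)

running at tick 30 = H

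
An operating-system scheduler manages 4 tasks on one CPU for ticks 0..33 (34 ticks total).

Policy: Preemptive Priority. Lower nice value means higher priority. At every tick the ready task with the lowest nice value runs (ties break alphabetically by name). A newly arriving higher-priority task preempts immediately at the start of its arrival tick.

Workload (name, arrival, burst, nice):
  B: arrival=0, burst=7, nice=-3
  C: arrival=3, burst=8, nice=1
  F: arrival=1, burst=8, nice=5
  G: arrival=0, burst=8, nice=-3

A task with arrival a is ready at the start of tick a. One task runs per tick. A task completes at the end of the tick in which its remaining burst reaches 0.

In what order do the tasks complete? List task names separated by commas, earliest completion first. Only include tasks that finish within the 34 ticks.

t=0: ready={B,G} → run B
t=1: ready={B,F,G} → run B
t=2: ready={B,F,G} → run B
t=3: ready={B,C,F,G} → run B
t=4: ready={B,C,F,G} → run B
t=5: ready={B,C,F,G} → run B
t=6: ready={B,C,F,G} → run B
t=7: ready={C,F,G} → run G
t=8: ready={C,F,G} → run G
t=9: ready={C,F,G} → run G
t=10: ready={C,F,G} → run G
t=11: ready={C,F,G} → run G
t=12: ready={C,F,G} → run G
t=13: ready={C,F,G} → run G
t=14: ready={C,F,G} → run G
t=15: ready={C,F} → run C
t=16: ready={C,F} → run C
t=17: ready={C,F} → run C
t=18: ready={C,F} → run C
t=19: ready={C,F} → run C
t=20: ready={C,F} → run C
t=21: ready={C,F} → run C
t=22: ready={C,F} → run C
t=23: ready={F} → run F
t=24: ready={F} → run F
t=25: ready={F} → run F
t=26: ready={F} → run F
t=27: ready={F} → run F
t=28: ready={F} → run F
t=29: ready={F} → run F
t=30: ready={F} → run F
t=31: (idle)
t=32: (idle)
t=33: (idle)

completion order = B, G, C, F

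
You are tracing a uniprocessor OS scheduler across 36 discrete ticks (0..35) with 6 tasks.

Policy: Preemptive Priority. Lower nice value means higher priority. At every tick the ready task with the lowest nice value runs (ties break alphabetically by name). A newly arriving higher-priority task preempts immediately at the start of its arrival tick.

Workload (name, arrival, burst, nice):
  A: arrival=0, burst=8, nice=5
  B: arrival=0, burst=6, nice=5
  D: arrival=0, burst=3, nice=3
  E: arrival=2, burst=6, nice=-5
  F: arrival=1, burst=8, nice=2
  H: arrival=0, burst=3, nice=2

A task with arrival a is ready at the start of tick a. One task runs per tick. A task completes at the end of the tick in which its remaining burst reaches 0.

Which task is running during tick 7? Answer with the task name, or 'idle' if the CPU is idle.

t=0: ready={A,B,D,H} → run H
t=1: ready={A,B,D,F,H} → run F
t=2: ready={A,B,D,E,F,H} → run E
t=3: ready={A,B,D,E,F,H} → run E
t=4: ready={A,B,D,E,F,H} → run E
t=5: ready={A,B,D,E,F,H} → run E
t=6: ready={A,B,D,E,F,H} → run E
t=7: ready={A,B,D,E,F,H} → run E
t=8: ready={A,B,D,F,H} → run F
t=9: ready={A,B,D,F,H} → run F
t=10: ready={A,B,D,F,H} → run F
t=11: ready={A,B,D,F,H} → run F
t=12: ready={A,B,D,F,H} → run F
t=13: ready={A,B,D,F,H} → run F
t=14: ready={A,B,D,F,H} → run F
t=15: ready={A,B,D,H} → run H
t=16: ready={A,B,D,H} → run H
t=17: ready={A,B,D} → run D
t=18: ready={A,B,D} → run D
t=19: ready={A,B,D} → run D
t=20: ready={A,B} → run A
t=21: ready={A,B} → run A
t=22: ready={A,B} → run A
t=23: ready={A,B} → run A
t=24: ready={A,B} → run A
t=25: ready={A,B} → run A
t=26: ready={A,B} → run A
t=27: ready={A,B} → run A
t=28: ready={B} → run B
t=29: ready={B} → run B
t=30: ready={B} → run B
t=31: ready={B} → run B
t=32: ready={B} → run B
t=33: ready={B} → run B
t=34: (idle)
t=35: (idle)

running at tick 7 = E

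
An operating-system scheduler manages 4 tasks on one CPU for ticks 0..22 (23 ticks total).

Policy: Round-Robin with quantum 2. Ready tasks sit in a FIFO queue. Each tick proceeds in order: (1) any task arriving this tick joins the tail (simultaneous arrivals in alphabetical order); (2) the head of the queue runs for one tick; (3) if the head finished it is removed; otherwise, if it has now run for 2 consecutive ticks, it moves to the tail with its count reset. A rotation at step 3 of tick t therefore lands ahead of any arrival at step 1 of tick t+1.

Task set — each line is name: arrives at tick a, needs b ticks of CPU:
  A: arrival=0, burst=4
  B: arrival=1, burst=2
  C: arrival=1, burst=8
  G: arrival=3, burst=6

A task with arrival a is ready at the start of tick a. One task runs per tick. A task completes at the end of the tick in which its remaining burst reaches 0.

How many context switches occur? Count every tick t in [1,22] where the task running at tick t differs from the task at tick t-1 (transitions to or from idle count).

t=0: queue=[A] q_used=0 → run A
t=1: queue=[A,B,C] q_used=1 → run A
t=2: queue=[B,C,A] q_used=0 → run B
t=3: queue=[B,C,A,G] q_used=1 → run B
t=4: queue=[C,A,G] q_used=0 → run C
t=5: queue=[C,A,G] q_used=1 → run C
t=6: queue=[A,G,C] q_used=0 → run A
t=7: queue=[A,G,C] q_used=1 → run A
t=8: queue=[G,C] q_used=0 → run G
t=9: queue=[G,C] q_used=1 → run G
t=10: queue=[C,G] q_used=0 → run C
t=11: queue=[C,G] q_used=1 → run C
t=12: queue=[G,C] q_used=0 → run G
t=13: queue=[G,C] q_used=1 → run G
t=14: queue=[C,G] q_used=0 → run C
t=15: queue=[C,G] q_used=1 → run C
t=16: queue=[G,C] q_used=0 → run G
t=17: queue=[G,C] q_used=1 → run G
t=18: queue=[C] q_used=0 → run C
t=19: queue=[C] q_used=1 → run C
t=20: (idle)
t=21: (idle)
t=22: (idle)

context switches = 10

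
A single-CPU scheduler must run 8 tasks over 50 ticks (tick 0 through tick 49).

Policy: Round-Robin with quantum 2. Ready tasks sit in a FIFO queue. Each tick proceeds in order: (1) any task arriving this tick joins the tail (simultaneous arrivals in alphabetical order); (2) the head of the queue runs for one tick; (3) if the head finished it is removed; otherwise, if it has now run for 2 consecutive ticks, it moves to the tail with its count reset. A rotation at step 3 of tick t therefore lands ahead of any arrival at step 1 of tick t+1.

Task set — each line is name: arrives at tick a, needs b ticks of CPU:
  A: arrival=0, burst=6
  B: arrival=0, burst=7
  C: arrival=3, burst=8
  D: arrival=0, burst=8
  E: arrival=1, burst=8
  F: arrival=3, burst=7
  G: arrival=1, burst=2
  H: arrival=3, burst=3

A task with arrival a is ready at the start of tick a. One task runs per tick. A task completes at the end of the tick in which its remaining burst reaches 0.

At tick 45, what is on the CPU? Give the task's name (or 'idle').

t=0: queue=[A,B,D] q_used=0 → run A
t=1: queue=[A,B,D,E,G] q_used=1 → run A
t=2: queue=[B,D,E,G,A] q_used=0 → run B
t=3: queue=[B,D,E,G,A,C,F,H] q_used=1 → run B
t=4: queue=[D,E,G,A,C,F,H,B] q_used=0 → run D
t=5: queue=[D,E,G,A,C,F,H,B] q_used=1 → run D
t=6: queue=[E,G,A,C,F,H,B,D] q_used=0 → run E
t=7: queue=[E,G,A,C,F,H,B,D] q_used=1 → run E
t=8: queue=[G,A,C,F,H,B,D,E] q_used=0 → run G
t=9: queue=[G,A,C,F,H,B,D,E] q_used=1 → run G
t=10: queue=[A,C,F,H,B,D,E] q_used=0 → run A
t=11: queue=[A,C,F,H,B,D,E] q_used=1 → run A
t=12: queue=[C,F,H,B,D,E,A] q_used=0 → run C
t=13: queue=[C,F,H,B,D,E,A] q_used=1 → run C
t=14: queue=[F,H,B,D,E,A,C] q_used=0 → run F
t=15: queue=[F,H,B,D,E,A,C] q_used=1 → run F
t=16: queue=[H,B,D,E,A,C,F] q_used=0 → run H
t=17: queue=[H,B,D,E,A,C,F] q_used=1 → run H
t=18: queue=[B,D,E,A,C,F,H] q_used=0 → run B
t=19: queue=[B,D,E,A,C,F,H] q_used=1 → run B
t=20: queue=[D,E,A,C,F,H,B] q_used=0 → run D
t=21: queue=[D,E,A,C,F,H,B] q_used=1 → run D
t=22: queue=[E,A,C,F,H,B,D] q_used=0 → run E
t=23: queue=[E,A,C,F,H,B,D] q_used=1 → run E
t=24: queue=[A,C,F,H,B,D,E] q_used=0 → run A
t=25: queue=[A,C,F,H,B,D,E] q_used=1 → run A
t=26: queue=[C,F,H,B,D,E] q_used=0 → run C
t=27: queue=[C,F,H,B,D,E] q_used=1 → run C
t=28: queue=[F,H,B,D,E,C] q_used=0 → run F
t=29: queue=[F,H,B,D,E,C] q_used=1 → run F
t=30: queue=[H,B,D,E,C,F] q_used=0 → run H
t=31: queue=[B,D,E,C,F] q_used=0 → run B
t=32: queue=[B,D,E,C,F] q_used=1 → run B
t=33: queue=[D,E,C,F,B] q_used=0 → run D
t=34: queue=[D,E,C,F,B] q_used=1 → run D
t=35: queue=[E,C,F,B,D] q_used=0 → run E
t=36: queue=[E,C,F,B,D] q_used=1 → run E
t=37: queue=[C,F,B,D,E] q_used=0 → run C
t=38: queue=[C,F,B,D,E] q_used=1 → run C
t=39: queue=[F,B,D,E,C] q_used=0 → run F
t=40: queue=[F,B,D,E,C] q_used=1 → run F
t=41: queue=[B,D,E,C,F] q_used=0 → run B
t=42: queue=[D,E,C,F] q_used=0 → run D
t=43: queue=[D,E,C,F] q_used=1 → run D
t=44: queue=[E,C,F] q_used=0 → run E
t=45: queue=[E,C,F] q_used=1 → run E
t=46: queue=[C,F] q_used=0 → run C
t=47: queue=[C,F] q_used=1 → run C
t=48: queue=[F] q_used=0 → run F
t=49: (idle)

running at tick 45 = E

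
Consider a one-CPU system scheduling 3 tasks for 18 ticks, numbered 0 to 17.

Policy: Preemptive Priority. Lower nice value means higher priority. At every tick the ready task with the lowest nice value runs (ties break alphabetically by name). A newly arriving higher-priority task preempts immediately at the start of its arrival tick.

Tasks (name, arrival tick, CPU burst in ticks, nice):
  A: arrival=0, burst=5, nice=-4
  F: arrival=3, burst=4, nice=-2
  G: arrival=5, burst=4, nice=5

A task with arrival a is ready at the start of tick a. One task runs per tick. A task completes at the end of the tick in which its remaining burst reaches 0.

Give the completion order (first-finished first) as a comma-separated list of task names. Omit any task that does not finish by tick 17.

completion order = A, F, G

t=0: ready={A} → run A
t=1: ready={A} → run A
t=2: ready={A} → run A
t=3: ready={A,F} → run A
t=4: ready={A,F} → run A
t=5: ready={F,G} → run F
t=6: ready={F,G} → run F
t=7: ready={F,G} → run F
t=8: ready={F,G} → run F
t=9: ready={G} → run G
t=10: ready={G} → run G
t=11: ready={G} → run G
t=12: ready={G} → run G
t=13: (idle)
t=14: (idle)
t=15: (idle)
t=16: (idle)
t=17: (idle)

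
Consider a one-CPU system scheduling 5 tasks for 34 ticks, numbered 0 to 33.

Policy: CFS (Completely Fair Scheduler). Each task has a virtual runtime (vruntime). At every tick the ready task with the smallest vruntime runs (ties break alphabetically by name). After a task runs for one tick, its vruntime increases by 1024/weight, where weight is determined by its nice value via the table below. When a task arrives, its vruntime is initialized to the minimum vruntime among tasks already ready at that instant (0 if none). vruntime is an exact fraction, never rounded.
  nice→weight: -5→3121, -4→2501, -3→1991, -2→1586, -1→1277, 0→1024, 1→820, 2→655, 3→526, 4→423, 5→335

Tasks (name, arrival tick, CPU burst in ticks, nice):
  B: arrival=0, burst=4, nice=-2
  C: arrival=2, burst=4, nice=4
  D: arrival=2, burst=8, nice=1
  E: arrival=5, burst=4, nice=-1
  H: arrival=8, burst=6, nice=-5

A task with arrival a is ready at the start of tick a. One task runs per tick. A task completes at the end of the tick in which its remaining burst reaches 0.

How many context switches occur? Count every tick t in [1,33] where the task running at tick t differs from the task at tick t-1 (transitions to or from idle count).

t=0: vr[B=0] → run B
t=1: vr[B=512/793] → run B
t=2: vr[B=1024/793 C=1024/793 D=1024/793] → run B
t=3: vr[B=1536/793 C=1024/793 D=1024/793] → run C
t=4: vr[B=1536/793 C=1245184/335439 D=1024/793] → run D
t=5: vr[B=1536/793 C=1245184/335439 D=412928/162565 E=1536/793] → run B
t=6: vr[C=1245184/335439 D=412928/162565 E=1536/793] → run E
t=7: vr[C=1245184/335439 D=412928/162565 E=2773504/1012661] → run D
t=8: vr[C=1245184/335439 D=615936/162565 E=2773504/1012661 H=2773504/1012661] → run E
t=9: vr[C=1245184/335439 D=615936/162565 E=3585536/1012661 H=2773504/1012661] → run H
t=10: vr[C=1245184/335439 D=615936/162565 E=3585536/1012661 H=9693070848/3160514981] → run H
t=11: vr[C=1245184/335439 D=615936/162565 E=3585536/1012661 H=10730035712/3160514981] → run H
t=12: vr[C=1245184/335439 D=615936/162565 E=3585536/1012661 H=11767000576/3160514981] → run E
t=13: vr[C=1245184/335439 D=615936/162565 E=4397568/1012661 H=11767000576/3160514981] → run C
t=14: vr[C=2057216/335439 D=615936/162565 E=4397568/1012661 H=11767000576/3160514981] → run H
t=15: vr[C=2057216/335439 D=615936/162565 E=4397568/1012661 H=12803965440/3160514981] → run D
t=16: vr[C=2057216/335439 D=818944/162565 E=4397568/1012661 H=12803965440/3160514981] → run H
t=17: vr[C=2057216/335439 D=818944/162565 E=4397568/1012661 H=13840930304/3160514981] → run E
t=18: vr[C=2057216/335439 D=818944/162565 H=13840930304/3160514981] → run H
t=19: vr[C=2057216/335439 D=818944/162565] → run D
t=20: vr[C=2057216/335439 D=1021952/162565] → run C
t=21: vr[C=956416/111813 D=1021952/162565] → run D
t=22: vr[C=956416/111813 D=244992/32513] → run D
t=23: vr[C=956416/111813 D=1427968/162565] → run C
t=24: vr[D=1427968/162565] → run D
t=25: vr[D=1630976/162565] → run D
t=26: (idle)
t=27: (idle)
t=28: (idle)
t=29: (idle)
t=30: (idle)
t=31: (idle)
t=32: (idle)
t=33: (idle)

context switches = 20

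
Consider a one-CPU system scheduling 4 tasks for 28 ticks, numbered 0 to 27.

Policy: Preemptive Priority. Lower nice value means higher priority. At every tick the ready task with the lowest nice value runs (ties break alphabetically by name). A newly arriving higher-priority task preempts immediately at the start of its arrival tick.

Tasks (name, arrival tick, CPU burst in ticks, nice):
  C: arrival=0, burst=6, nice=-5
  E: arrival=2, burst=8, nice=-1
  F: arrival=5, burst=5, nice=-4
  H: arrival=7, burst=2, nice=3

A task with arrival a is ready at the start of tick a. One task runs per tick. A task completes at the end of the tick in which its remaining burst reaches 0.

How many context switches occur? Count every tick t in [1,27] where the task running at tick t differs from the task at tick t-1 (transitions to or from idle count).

context switches = 4

t=0: ready={C} → run C
t=1: ready={C} → run C
t=2: ready={C,E} → run C
t=3: ready={C,E} → run C
t=4: ready={C,E} → run C
t=5: ready={C,E,F} → run C
t=6: ready={E,F} → run F
t=7: ready={E,F,H} → run F
t=8: ready={E,F,H} → run F
t=9: ready={E,F,H} → run F
t=10: ready={E,F,H} → run F
t=11: ready={E,H} → run E
t=12: ready={E,H} → run E
t=13: ready={E,H} → run E
t=14: ready={E,H} → run E
t=15: ready={E,H} → run E
t=16: ready={E,H} → run E
t=17: ready={E,H} → run E
t=18: ready={E,H} → run E
t=19: ready={H} → run H
t=20: ready={H} → run H
t=21: (idle)
t=22: (idle)
t=23: (idle)
t=24: (idle)
t=25: (idle)
t=26: (idle)
t=27: (idle)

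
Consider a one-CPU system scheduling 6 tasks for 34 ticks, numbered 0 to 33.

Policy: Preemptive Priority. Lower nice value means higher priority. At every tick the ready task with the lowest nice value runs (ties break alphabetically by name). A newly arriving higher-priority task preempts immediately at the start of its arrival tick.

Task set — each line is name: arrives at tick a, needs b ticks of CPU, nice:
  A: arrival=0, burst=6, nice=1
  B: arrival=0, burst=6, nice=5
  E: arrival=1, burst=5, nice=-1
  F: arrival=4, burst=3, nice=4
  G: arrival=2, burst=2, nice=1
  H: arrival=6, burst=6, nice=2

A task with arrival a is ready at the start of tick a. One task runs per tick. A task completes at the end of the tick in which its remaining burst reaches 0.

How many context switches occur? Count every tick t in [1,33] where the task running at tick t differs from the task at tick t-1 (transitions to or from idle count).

context switches = 7

t=0: ready={A,B} → run A
t=1: ready={A,B,E} → run E
t=2: ready={A,B,E,G} → run E
t=3: ready={A,B,E,G} → run E
t=4: ready={A,B,E,F,G} → run E
t=5: ready={A,B,E,F,G} → run E
t=6: ready={A,B,F,G,H} → run A
t=7: ready={A,B,F,G,H} → run A
t=8: ready={A,B,F,G,H} → run A
t=9: ready={A,B,F,G,H} → run A
t=10: ready={A,B,F,G,H} → run A
t=11: ready={B,F,G,H} → run G
t=12: ready={B,F,G,H} → run G
t=13: ready={B,F,H} → run H
t=14: ready={B,F,H} → run H
t=15: ready={B,F,H} → run H
t=16: ready={B,F,H} → run H
t=17: ready={B,F,H} → run H
t=18: ready={B,F,H} → run H
t=19: ready={B,F} → run F
t=20: ready={B,F} → run F
t=21: ready={B,F} → run F
t=22: ready={B} → run B
t=23: ready={B} → run B
t=24: ready={B} → run B
t=25: ready={B} → run B
t=26: ready={B} → run B
t=27: ready={B} → run B
t=28: (idle)
t=29: (idle)
t=30: (idle)
t=31: (idle)
t=32: (idle)
t=33: (idle)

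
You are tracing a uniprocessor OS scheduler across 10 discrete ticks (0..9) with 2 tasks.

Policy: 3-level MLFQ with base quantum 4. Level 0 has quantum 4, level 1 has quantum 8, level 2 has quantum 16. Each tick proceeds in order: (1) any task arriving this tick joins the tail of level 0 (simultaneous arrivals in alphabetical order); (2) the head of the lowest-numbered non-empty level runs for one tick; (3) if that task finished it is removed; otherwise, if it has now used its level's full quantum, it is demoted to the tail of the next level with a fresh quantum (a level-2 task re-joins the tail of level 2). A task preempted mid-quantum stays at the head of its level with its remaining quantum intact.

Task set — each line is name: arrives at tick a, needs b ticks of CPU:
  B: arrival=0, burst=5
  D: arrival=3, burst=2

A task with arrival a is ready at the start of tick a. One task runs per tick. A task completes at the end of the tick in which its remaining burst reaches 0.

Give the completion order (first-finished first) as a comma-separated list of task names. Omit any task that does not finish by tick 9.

t=0: L0/L1/L2 = B/-/- → run B
t=1: L0/L1/L2 = B/-/- → run B
t=2: L0/L1/L2 = B/-/- → run B
t=3: L0/L1/L2 = BD/-/- → run B
t=4: L0/L1/L2 = D/B/- → run D
t=5: L0/L1/L2 = D/B/- → run D
t=6: L0/L1/L2 = -/B/- → run B
t=7: (idle)
t=8: (idle)
t=9: (idle)

completion order = D, B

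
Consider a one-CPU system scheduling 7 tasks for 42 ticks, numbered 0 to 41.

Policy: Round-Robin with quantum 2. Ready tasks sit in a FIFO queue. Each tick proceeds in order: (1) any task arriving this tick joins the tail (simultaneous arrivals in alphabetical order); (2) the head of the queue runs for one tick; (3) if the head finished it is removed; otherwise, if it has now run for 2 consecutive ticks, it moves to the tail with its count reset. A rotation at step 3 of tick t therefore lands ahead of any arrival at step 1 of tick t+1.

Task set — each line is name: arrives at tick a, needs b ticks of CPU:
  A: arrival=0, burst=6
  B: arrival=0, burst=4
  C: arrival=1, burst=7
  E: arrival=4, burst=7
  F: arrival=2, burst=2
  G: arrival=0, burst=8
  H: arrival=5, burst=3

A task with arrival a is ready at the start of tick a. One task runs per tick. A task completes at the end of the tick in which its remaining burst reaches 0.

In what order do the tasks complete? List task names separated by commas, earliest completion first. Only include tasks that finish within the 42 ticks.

t=0: queue=[A,B,G] q_used=0 → run A
t=1: queue=[A,B,G,C] q_used=1 → run A
t=2: queue=[B,G,C,A,F] q_used=0 → run B
t=3: queue=[B,G,C,A,F] q_used=1 → run B
t=4: queue=[G,C,A,F,B,E] q_used=0 → run G
t=5: queue=[G,C,A,F,B,E,H] q_used=1 → run G
t=6: queue=[C,A,F,B,E,H,G] q_used=0 → run C
t=7: queue=[C,A,F,B,E,H,G] q_used=1 → run C
t=8: queue=[A,F,B,E,H,G,C] q_used=0 → run A
t=9: queue=[A,F,B,E,H,G,C] q_used=1 → run A
t=10: queue=[F,B,E,H,G,C,A] q_used=0 → run F
t=11: queue=[F,B,E,H,G,C,A] q_used=1 → run F
t=12: queue=[B,E,H,G,C,A] q_used=0 → run B
t=13: queue=[B,E,H,G,C,A] q_used=1 → run B
t=14: queue=[E,H,G,C,A] q_used=0 → run E
t=15: queue=[E,H,G,C,A] q_used=1 → run E
t=16: queue=[H,G,C,A,E] q_used=0 → run H
t=17: queue=[H,G,C,A,E] q_used=1 → run H
t=18: queue=[G,C,A,E,H] q_used=0 → run G
t=19: queue=[G,C,A,E,H] q_used=1 → run G
t=20: queue=[C,A,E,H,G] q_used=0 → run C
t=21: queue=[C,A,E,H,G] q_used=1 → run C
t=22: queue=[A,E,H,G,C] q_used=0 → run A
t=23: queue=[A,E,H,G,C] q_used=1 → run A
t=24: queue=[E,H,G,C] q_used=0 → run E
t=25: queue=[E,H,G,C] q_used=1 → run E
t=26: queue=[H,G,C,E] q_used=0 → run H
t=27: queue=[G,C,E] q_used=0 → run G
t=28: queue=[G,C,E] q_used=1 → run G
t=29: queue=[C,E,G] q_used=0 → run C
t=30: queue=[C,E,G] q_used=1 → run C
t=31: queue=[E,G,C] q_used=0 → run E
t=32: queue=[E,G,C] q_used=1 → run E
t=33: queue=[G,C,E] q_used=0 → run G
t=34: queue=[G,C,E] q_used=1 → run G
t=35: queue=[C,E] q_used=0 → run C
t=36: queue=[E] q_used=0 → run E
t=37: (idle)
t=38: (idle)
t=39: (idle)
t=40: (idle)
t=41: (idle)

completion order = F, B, A, H, G, C, E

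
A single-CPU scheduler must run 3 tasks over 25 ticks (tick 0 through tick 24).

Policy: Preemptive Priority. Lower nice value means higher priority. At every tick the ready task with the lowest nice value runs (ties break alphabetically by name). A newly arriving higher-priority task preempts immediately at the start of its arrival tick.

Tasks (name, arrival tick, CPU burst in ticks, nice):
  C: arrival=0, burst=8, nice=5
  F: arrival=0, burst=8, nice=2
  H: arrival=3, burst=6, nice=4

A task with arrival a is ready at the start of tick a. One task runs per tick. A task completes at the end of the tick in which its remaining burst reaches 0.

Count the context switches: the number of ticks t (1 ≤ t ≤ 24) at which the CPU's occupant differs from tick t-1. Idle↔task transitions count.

t=0: ready={C,F} → run F
t=1: ready={C,F} → run F
t=2: ready={C,F} → run F
t=3: ready={C,F,H} → run F
t=4: ready={C,F,H} → run F
t=5: ready={C,F,H} → run F
t=6: ready={C,F,H} → run F
t=7: ready={C,F,H} → run F
t=8: ready={C,H} → run H
t=9: ready={C,H} → run H
t=10: ready={C,H} → run H
t=11: ready={C,H} → run H
t=12: ready={C,H} → run H
t=13: ready={C,H} → run H
t=14: ready={C} → run C
t=15: ready={C} → run C
t=16: ready={C} → run C
t=17: ready={C} → run C
t=18: ready={C} → run C
t=19: ready={C} → run C
t=20: ready={C} → run C
t=21: ready={C} → run C
t=22: (idle)
t=23: (idle)
t=24: (idle)

context switches = 3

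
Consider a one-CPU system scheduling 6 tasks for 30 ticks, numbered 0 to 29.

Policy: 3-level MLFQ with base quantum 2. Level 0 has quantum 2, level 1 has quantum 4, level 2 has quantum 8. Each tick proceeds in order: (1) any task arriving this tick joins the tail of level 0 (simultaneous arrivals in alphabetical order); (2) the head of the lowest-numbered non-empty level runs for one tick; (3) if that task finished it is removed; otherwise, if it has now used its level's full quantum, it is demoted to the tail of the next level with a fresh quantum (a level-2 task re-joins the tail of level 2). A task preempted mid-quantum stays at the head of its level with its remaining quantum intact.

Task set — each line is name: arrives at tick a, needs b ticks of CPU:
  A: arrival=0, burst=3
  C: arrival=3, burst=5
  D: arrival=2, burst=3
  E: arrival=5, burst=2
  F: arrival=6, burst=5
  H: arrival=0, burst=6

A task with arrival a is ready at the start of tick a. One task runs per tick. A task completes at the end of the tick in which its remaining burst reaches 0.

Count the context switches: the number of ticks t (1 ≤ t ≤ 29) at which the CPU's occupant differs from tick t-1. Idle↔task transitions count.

context switches = 11

t=0: L0/L1/L2 = AH/-/- → run A
t=1: L0/L1/L2 = AH/-/- → run A
t=2: L0/L1/L2 = HD/A/- → run H
t=3: L0/L1/L2 = HDC/A/- → run H
t=4: L0/L1/L2 = DC/AH/- → run D
t=5: L0/L1/L2 = DCE/AH/- → run D
t=6: L0/L1/L2 = CEF/AHD/- → run C
t=7: L0/L1/L2 = CEF/AHD/- → run C
t=8: L0/L1/L2 = EF/AHDC/- → run E
t=9: L0/L1/L2 = EF/AHDC/- → run E
t=10: L0/L1/L2 = F/AHDC/- → run F
t=11: L0/L1/L2 = F/AHDC/- → run F
t=12: L0/L1/L2 = -/AHDCF/- → run A
t=13: L0/L1/L2 = -/HDCF/- → run H
t=14: L0/L1/L2 = -/HDCF/- → run H
t=15: L0/L1/L2 = -/HDCF/- → run H
t=16: L0/L1/L2 = -/HDCF/- → run H
t=17: L0/L1/L2 = -/DCF/- → run D
t=18: L0/L1/L2 = -/CF/- → run C
t=19: L0/L1/L2 = -/CF/- → run C
t=20: L0/L1/L2 = -/CF/- → run C
t=21: L0/L1/L2 = -/F/- → run F
t=22: L0/L1/L2 = -/F/- → run F
t=23: L0/L1/L2 = -/F/- → run F
t=24: (idle)
t=25: (idle)
t=26: (idle)
t=27: (idle)
t=28: (idle)
t=29: (idle)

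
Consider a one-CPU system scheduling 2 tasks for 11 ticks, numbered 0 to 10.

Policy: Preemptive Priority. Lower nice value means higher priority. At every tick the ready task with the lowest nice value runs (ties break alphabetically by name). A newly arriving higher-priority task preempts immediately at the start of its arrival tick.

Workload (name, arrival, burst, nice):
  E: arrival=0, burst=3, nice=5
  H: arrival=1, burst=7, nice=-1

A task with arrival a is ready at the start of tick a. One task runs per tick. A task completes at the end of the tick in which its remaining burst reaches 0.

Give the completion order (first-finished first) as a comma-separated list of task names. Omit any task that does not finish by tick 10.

t=0: ready={E} → run E
t=1: ready={E,H} → run H
t=2: ready={E,H} → run H
t=3: ready={E,H} → run H
t=4: ready={E,H} → run H
t=5: ready={E,H} → run H
t=6: ready={E,H} → run H
t=7: ready={E,H} → run H
t=8: ready={E} → run E
t=9: ready={E} → run E
t=10: (idle)

completion order = H, E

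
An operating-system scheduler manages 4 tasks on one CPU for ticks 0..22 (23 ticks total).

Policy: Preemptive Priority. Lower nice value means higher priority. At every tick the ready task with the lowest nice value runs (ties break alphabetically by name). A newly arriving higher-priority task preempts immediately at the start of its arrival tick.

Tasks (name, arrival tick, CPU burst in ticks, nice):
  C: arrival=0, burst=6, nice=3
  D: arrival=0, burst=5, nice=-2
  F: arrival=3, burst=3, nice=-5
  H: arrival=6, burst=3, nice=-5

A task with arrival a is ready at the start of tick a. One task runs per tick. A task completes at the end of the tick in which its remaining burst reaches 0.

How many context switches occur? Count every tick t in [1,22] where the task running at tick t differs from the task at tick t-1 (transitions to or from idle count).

t=0: ready={C,D} → run D
t=1: ready={C,D} → run D
t=2: ready={C,D} → run D
t=3: ready={C,D,F} → run F
t=4: ready={C,D,F} → run F
t=5: ready={C,D,F} → run F
t=6: ready={C,D,H} → run H
t=7: ready={C,D,H} → run H
t=8: ready={C,D,H} → run H
t=9: ready={C,D} → run D
t=10: ready={C,D} → run D
t=11: ready={C} → run C
t=12: ready={C} → run C
t=13: ready={C} → run C
t=14: ready={C} → run C
t=15: ready={C} → run C
t=16: ready={C} → run C
t=17: (idle)
t=18: (idle)
t=19: (idle)
t=20: (idle)
t=21: (idle)
t=22: (idle)

context switches = 5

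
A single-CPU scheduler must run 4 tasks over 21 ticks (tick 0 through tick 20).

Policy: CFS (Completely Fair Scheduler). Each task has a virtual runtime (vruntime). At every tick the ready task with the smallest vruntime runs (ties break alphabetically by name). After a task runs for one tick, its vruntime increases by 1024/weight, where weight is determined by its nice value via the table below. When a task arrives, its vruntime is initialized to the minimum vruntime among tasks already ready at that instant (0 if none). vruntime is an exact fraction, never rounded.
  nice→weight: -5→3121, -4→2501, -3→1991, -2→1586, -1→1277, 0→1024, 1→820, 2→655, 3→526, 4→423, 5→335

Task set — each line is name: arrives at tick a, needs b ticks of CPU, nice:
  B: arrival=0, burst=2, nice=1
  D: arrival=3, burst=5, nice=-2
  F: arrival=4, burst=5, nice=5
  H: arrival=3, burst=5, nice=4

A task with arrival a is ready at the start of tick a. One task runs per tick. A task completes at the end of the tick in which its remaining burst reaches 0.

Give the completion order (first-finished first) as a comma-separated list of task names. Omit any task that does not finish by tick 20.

t=0: vr[B=0] → run B
t=1: vr[B=256/205] → run B
t=2: (idle)
t=3: vr[D=0 H=0] → run D
t=4: vr[D=512/793 F=0 H=0] → run F
t=5: vr[D=512/793 F=1024/335 H=0] → run H
t=6: vr[D=512/793 F=1024/335 H=1024/423] → run D
t=7: vr[D=1024/793 F=1024/335 H=1024/423] → run D
t=8: vr[D=1536/793 F=1024/335 H=1024/423] → run D
t=9: vr[D=2048/793 F=1024/335 H=1024/423] → run H
t=10: vr[D=2048/793 F=1024/335 H=2048/423] → run D
t=11: vr[F=1024/335 H=2048/423] → run F
t=12: vr[F=2048/335 H=2048/423] → run H
t=13: vr[F=2048/335 H=1024/141] → run F
t=14: vr[F=3072/335 H=1024/141] → run H
t=15: vr[F=3072/335 H=4096/423] → run F
t=16: vr[F=4096/335 H=4096/423] → run H
t=17: vr[F=4096/335] → run F
t=18: (idle)
t=19: (idle)
t=20: (idle)

completion order = B, D, H, F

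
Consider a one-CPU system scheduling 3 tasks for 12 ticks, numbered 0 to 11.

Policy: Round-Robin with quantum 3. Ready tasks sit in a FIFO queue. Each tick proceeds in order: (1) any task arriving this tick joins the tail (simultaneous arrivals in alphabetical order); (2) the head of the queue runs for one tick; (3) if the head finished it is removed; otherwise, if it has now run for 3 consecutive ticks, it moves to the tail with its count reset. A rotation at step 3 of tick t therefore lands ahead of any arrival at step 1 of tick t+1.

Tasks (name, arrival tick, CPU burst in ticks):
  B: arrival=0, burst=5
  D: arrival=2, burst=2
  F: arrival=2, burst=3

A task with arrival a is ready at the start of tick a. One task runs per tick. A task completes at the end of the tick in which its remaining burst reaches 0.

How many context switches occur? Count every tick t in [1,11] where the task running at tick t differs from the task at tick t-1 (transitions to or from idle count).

t=0: queue=[B] q_used=0 → run B
t=1: queue=[B] q_used=1 → run B
t=2: queue=[B,D,F] q_used=2 → run B
t=3: queue=[D,F,B] q_used=0 → run D
t=4: queue=[D,F,B] q_used=1 → run D
t=5: queue=[F,B] q_used=0 → run F
t=6: queue=[F,B] q_used=1 → run F
t=7: queue=[F,B] q_used=2 → run F
t=8: queue=[B] q_used=0 → run B
t=9: queue=[B] q_used=1 → run B
t=10: (idle)
t=11: (idle)

context switches = 4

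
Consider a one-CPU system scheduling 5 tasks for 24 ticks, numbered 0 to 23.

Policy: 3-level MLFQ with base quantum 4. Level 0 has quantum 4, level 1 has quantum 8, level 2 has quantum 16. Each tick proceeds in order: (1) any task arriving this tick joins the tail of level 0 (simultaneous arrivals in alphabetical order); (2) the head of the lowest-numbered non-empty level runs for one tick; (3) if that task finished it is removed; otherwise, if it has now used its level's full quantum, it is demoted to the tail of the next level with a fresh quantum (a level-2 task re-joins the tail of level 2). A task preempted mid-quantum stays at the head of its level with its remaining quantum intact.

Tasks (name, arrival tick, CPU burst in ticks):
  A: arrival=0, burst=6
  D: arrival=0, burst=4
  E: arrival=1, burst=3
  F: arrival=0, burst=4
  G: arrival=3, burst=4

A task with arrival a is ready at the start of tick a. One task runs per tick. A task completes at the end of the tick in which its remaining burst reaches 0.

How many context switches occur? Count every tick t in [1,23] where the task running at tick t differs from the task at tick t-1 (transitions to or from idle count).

context switches = 6

t=0: L0/L1/L2 = ADF/-/- → run A
t=1: L0/L1/L2 = ADFE/-/- → run A
t=2: L0/L1/L2 = ADFE/-/- → run A
t=3: L0/L1/L2 = ADFEG/-/- → run A
t=4: L0/L1/L2 = DFEG/A/- → run D
t=5: L0/L1/L2 = DFEG/A/- → run D
t=6: L0/L1/L2 = DFEG/A/- → run D
t=7: L0/L1/L2 = DFEG/A/- → run D
t=8: L0/L1/L2 = FEG/A/- → run F
t=9: L0/L1/L2 = FEG/A/- → run F
t=10: L0/L1/L2 = FEG/A/- → run F
t=11: L0/L1/L2 = FEG/A/- → run F
t=12: L0/L1/L2 = EG/A/- → run E
t=13: L0/L1/L2 = EG/A/- → run E
t=14: L0/L1/L2 = EG/A/- → run E
t=15: L0/L1/L2 = G/A/- → run G
t=16: L0/L1/L2 = G/A/- → run G
t=17: L0/L1/L2 = G/A/- → run G
t=18: L0/L1/L2 = G/A/- → run G
t=19: L0/L1/L2 = -/A/- → run A
t=20: L0/L1/L2 = -/A/- → run A
t=21: (idle)
t=22: (idle)
t=23: (idle)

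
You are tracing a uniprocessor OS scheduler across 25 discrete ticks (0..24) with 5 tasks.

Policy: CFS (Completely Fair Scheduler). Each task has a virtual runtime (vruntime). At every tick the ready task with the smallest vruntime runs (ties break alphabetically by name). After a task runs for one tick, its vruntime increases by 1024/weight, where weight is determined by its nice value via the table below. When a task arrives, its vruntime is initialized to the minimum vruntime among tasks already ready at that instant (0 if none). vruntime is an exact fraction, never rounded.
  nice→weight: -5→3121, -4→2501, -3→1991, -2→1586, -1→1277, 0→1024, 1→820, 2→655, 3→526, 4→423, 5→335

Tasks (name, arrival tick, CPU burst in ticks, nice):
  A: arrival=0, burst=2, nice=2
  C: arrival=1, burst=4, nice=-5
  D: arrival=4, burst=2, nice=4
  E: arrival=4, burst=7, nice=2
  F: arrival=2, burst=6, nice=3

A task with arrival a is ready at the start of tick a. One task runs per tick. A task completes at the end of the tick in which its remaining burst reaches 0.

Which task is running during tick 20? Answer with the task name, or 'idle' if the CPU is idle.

running at tick 20 = F

t=0: vr[A=0] → run A
t=1: vr[A=1024/655 C=1024/655] → run A
t=2: vr[C=1024/655 F=1024/655] → run C
t=3: vr[C=3866624/2044255 F=1024/655] → run F
t=4: vr[C=3866624/2044255 D=3866624/2044255 E=3866624/2044255 F=604672/172265] → run C
t=5: vr[C=4537344/2044255 D=3866624/2044255 E=3866624/2044255 F=604672/172265] → run D
t=6: vr[C=4537344/2044255 D=3728899072/864719865 E=3866624/2044255 F=604672/172265] → run E
t=7: vr[C=4537344/2044255 D=3728899072/864719865 E=7062528/2044255 F=604672/172265] → run C
t=8: vr[C=5208064/2044255 D=3728899072/864719865 E=7062528/2044255 F=604672/172265] → run C
t=9: vr[D=3728899072/864719865 E=7062528/2044255 F=604672/172265] → run E
t=10: vr[D=3728899072/864719865 E=10258432/2044255 F=604672/172265] → run F
t=11: vr[D=3728899072/864719865 E=10258432/2044255 F=940032/172265] → run D
t=12: vr[E=10258432/2044255 F=940032/172265] → run E
t=13: vr[E=13454336/2044255 F=940032/172265] → run F
t=14: vr[E=13454336/2044255 F=1275392/172265] → run E
t=15: vr[E=3330048/408851 F=1275392/172265] → run F
t=16: vr[E=3330048/408851 F=1610752/172265] → run E
t=17: vr[E=19846144/2044255 F=1610752/172265] → run F
t=18: vr[E=19846144/2044255 F=1946112/172265] → run E
t=19: vr[E=23042048/2044255 F=1946112/172265] → run E
t=20: vr[F=1946112/172265] → run F
t=21: (idle)
t=22: (idle)
t=23: (idle)
t=24: (idle)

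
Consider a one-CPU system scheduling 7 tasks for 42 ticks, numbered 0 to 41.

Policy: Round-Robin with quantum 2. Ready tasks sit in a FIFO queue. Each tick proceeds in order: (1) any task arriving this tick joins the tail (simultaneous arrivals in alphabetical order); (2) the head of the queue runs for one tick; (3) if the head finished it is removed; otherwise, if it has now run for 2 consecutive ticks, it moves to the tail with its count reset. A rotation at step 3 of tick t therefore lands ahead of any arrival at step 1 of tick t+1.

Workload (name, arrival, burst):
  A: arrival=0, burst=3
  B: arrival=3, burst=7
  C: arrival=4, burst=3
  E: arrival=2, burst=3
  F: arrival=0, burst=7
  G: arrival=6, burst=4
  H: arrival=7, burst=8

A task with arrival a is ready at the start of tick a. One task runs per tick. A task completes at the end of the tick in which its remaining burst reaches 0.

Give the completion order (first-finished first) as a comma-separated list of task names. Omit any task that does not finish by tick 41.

t=0: queue=[A,F] q_used=0 → run A
t=1: queue=[A,F] q_used=1 → run A
t=2: queue=[F,A,E] q_used=0 → run F
t=3: queue=[F,A,E,B] q_used=1 → run F
t=4: queue=[A,E,B,F,C] q_used=0 → run A
t=5: queue=[E,B,F,C] q_used=0 → run E
t=6: queue=[E,B,F,C,G] q_used=1 → run E
t=7: queue=[B,F,C,G,E,H] q_used=0 → run B
t=8: queue=[B,F,C,G,E,H] q_used=1 → run B
t=9: queue=[F,C,G,E,H,B] q_used=0 → run F
t=10: queue=[F,C,G,E,H,B] q_used=1 → run F
t=11: queue=[C,G,E,H,B,F] q_used=0 → run C
t=12: queue=[C,G,E,H,B,F] q_used=1 → run C
t=13: queue=[G,E,H,B,F,C] q_used=0 → run G
t=14: queue=[G,E,H,B,F,C] q_used=1 → run G
t=15: queue=[E,H,B,F,C,G] q_used=0 → run E
t=16: queue=[H,B,F,C,G] q_used=0 → run H
t=17: queue=[H,B,F,C,G] q_used=1 → run H
t=18: queue=[B,F,C,G,H] q_used=0 → run B
t=19: queue=[B,F,C,G,H] q_used=1 → run B
t=20: queue=[F,C,G,H,B] q_used=0 → run F
t=21: queue=[F,C,G,H,B] q_used=1 → run F
t=22: queue=[C,G,H,B,F] q_used=0 → run C
t=23: queue=[G,H,B,F] q_used=0 → run G
t=24: queue=[G,H,B,F] q_used=1 → run G
t=25: queue=[H,B,F] q_used=0 → run H
t=26: queue=[H,B,F] q_used=1 → run H
t=27: queue=[B,F,H] q_used=0 → run B
t=28: queue=[B,F,H] q_used=1 → run B
t=29: queue=[F,H,B] q_used=0 → run F
t=30: queue=[H,B] q_used=0 → run H
t=31: queue=[H,B] q_used=1 → run H
t=32: queue=[B,H] q_used=0 → run B
t=33: queue=[H] q_used=0 → run H
t=34: queue=[H] q_used=1 → run H
t=35: (idle)
t=36: (idle)
t=37: (idle)
t=38: (idle)
t=39: (idle)
t=40: (idle)
t=41: (idle)

completion order = A, E, C, G, F, B, H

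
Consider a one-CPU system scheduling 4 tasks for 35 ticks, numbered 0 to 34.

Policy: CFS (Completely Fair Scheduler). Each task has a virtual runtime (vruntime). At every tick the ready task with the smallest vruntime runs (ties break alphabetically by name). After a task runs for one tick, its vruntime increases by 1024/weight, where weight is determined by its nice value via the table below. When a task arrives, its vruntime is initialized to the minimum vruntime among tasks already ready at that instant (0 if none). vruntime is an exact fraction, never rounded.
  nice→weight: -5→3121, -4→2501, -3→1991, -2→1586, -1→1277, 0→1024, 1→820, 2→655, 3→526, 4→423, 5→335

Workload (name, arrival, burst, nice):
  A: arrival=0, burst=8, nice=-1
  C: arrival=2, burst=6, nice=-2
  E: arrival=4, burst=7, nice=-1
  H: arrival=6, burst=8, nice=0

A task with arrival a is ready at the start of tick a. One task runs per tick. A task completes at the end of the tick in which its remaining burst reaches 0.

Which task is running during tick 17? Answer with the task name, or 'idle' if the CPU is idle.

t=0: vr[A=0] → run A
t=1: vr[A=1024/1277] → run A
t=2: vr[A=2048/1277 C=2048/1277] → run A
t=3: vr[A=3072/1277 C=2048/1277] → run C
t=4: vr[A=3072/1277 C=2277888/1012661 E=2277888/1012661] → run C
t=5: vr[A=3072/1277 C=2931712/1012661 E=2277888/1012661] → run E
t=6: vr[A=3072/1277 C=2931712/1012661 E=3089920/1012661 H=3072/1277] → run A
t=7: vr[A=4096/1277 C=2931712/1012661 E=3089920/1012661 H=3072/1277] → run H
t=8: vr[A=4096/1277 C=2931712/1012661 E=3089920/1012661 H=4349/1277] → run C
t=9: vr[A=4096/1277 C=3585536/1012661 E=3089920/1012661 H=4349/1277] → run E
t=10: vr[A=4096/1277 C=3585536/1012661 E=3901952/1012661 H=4349/1277] → run A
t=11: vr[A=5120/1277 C=3585536/1012661 E=3901952/1012661 H=4349/1277] → run H
t=12: vr[A=5120/1277 C=3585536/1012661 E=3901952/1012661 H=5626/1277] → run C
t=13: vr[A=5120/1277 C=4239360/1012661 E=3901952/1012661 H=5626/1277] → run E
t=14: vr[A=5120/1277 C=4239360/1012661 E=4713984/1012661 H=5626/1277] → run A
t=15: vr[A=6144/1277 C=4239360/1012661 E=4713984/1012661 H=5626/1277] → run C
t=16: vr[A=6144/1277 C=4893184/1012661 E=4713984/1012661 H=5626/1277] → run H
t=17: vr[A=6144/1277 C=4893184/1012661 E=4713984/1012661 H=6903/1277] → run E
t=18: vr[A=6144/1277 C=4893184/1012661 E=5526016/1012661 H=6903/1277] → run A
t=19: vr[A=7168/1277 C=4893184/1012661 E=5526016/1012661 H=6903/1277] → run C
t=20: vr[A=7168/1277 E=5526016/1012661 H=6903/1277] → run H
t=21: vr[A=7168/1277 E=5526016/1012661 H=8180/1277] → run E
t=22: vr[A=7168/1277 E=6338048/1012661 H=8180/1277] → run A
t=23: vr[E=6338048/1012661 H=8180/1277] → run E
t=24: vr[E=7150080/1012661 H=8180/1277] → run H
t=25: vr[E=7150080/1012661 H=9457/1277] → run E
t=26: vr[H=9457/1277] → run H
t=27: vr[H=10734/1277] → run H
t=28: vr[H=12011/1277] → run H
t=29: (idle)
t=30: (idle)
t=31: (idle)
t=32: (idle)
t=33: (idle)
t=34: (idle)

running at tick 17 = E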